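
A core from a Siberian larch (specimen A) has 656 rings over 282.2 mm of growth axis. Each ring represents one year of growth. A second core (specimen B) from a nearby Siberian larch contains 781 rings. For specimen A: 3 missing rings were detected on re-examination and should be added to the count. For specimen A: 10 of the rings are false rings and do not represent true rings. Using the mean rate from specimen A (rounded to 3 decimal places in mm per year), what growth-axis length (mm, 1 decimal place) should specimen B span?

Specimen A: after corrections the count is 656 − 10 + 3 = 649 rings.
A: Mean rate = 282.2 mm / 649 years ≈ 0.435 mm/year.
B's length ≈ 0.435 × 781 = 339.7 mm.

339.7 mm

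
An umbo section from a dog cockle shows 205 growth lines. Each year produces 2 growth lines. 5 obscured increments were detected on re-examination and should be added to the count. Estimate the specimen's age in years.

True growth line count = 205 + 5 = 210.
Dividing by 2 growth lines per year: 210 / 2 = 105 years.

105 years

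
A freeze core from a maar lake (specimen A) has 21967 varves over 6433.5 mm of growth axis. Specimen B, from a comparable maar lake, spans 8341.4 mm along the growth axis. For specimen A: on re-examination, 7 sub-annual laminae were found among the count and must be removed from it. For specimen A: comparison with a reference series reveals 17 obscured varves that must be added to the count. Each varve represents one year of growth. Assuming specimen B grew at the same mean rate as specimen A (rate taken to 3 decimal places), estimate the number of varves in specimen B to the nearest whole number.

28469 varves

Specimen A: adjusted count: 21967 − 7 + 17 = 21977 varves.
A: Mean rate = 6433.5 mm / 21977 years ≈ 0.293 mm per year.
For B, 8341.4 / 0.293 = 28468.94 years ≈ 28469 varves.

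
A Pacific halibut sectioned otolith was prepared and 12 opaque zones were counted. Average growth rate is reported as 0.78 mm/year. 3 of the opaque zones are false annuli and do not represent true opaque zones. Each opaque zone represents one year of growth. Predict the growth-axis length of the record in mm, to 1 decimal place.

Correcting the raw count gives 12 − 3 = 9 true opaque zones.
Length ≈ 0.78 × 9 = 7.0 mm.

7.0 mm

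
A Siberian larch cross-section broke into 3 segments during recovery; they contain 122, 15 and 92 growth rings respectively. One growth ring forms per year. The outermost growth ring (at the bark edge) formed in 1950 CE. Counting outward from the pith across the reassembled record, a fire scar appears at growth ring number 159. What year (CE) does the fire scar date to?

1880 CE

Total growth rings = 122 + 15 + 92 = 229.
Between growth ring 159 and the bark edge there are 229 − 159 = 70 growth rings.
The growth ring at the bark edge is 1950 CE, so the fire scar dates to 1950 − 70 = 1880 CE.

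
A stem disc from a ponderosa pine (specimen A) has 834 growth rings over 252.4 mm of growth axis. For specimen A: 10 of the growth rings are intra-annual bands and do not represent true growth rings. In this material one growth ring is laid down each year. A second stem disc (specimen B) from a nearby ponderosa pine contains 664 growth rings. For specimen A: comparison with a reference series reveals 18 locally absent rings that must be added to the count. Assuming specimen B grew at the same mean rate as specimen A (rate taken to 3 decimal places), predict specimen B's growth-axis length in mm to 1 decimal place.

Specimen A: correcting the raw count gives 834 − 10 + 18 = 842 true growth rings.
A: Mean rate = 252.4 mm / 842 years ≈ 0.300 mm per year.
Length of B = 0.300 × 664 = 199.2 mm.

199.2 mm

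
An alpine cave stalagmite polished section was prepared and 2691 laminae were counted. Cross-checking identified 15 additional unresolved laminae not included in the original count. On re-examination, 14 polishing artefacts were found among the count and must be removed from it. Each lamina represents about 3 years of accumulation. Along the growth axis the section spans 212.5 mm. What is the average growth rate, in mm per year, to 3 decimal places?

0.026 mm per year

Correcting the raw count gives 2691 − 14 + 15 = 2692 true laminae.
At 3 years per lamina, 2692 × 3 = 8076 years.
Extension rate ≈ 212.5 / 8076 = 0.026 mm per year.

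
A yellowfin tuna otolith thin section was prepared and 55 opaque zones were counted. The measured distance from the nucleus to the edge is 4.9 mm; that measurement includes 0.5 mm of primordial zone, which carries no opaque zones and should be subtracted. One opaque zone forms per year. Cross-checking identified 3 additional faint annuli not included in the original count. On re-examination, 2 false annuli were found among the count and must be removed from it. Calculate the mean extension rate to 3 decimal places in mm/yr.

True opaque zone count = 55 − 2 + 3 = 56.
The growth record spans 4.9 − 0.5 = 4.4 mm.
Extension rate ≈ 4.4 / 56 = 0.079 mm/yr.

0.079 mm/yr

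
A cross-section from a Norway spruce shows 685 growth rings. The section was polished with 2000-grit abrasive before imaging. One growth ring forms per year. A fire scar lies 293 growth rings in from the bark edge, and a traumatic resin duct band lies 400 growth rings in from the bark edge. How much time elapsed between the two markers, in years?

Separation: 400 − 293 = 107 growth rings.
One growth ring per year makes the interval 107 years.

107 years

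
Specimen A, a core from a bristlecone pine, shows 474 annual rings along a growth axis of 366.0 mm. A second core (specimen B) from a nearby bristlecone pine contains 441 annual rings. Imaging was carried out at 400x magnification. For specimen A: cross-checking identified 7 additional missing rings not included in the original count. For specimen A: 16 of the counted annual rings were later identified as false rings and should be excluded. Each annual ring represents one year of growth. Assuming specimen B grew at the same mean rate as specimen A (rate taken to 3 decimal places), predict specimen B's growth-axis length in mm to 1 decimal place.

347.1 mm

Specimen A: after corrections the count is 474 − 16 + 7 = 465 annual rings.
A: 366.0 mm over 465 years gives 366.0 / 465 ≈ 0.787 mm/yr.
For B, 0.787 mm/year × 441 years = 347.1 mm.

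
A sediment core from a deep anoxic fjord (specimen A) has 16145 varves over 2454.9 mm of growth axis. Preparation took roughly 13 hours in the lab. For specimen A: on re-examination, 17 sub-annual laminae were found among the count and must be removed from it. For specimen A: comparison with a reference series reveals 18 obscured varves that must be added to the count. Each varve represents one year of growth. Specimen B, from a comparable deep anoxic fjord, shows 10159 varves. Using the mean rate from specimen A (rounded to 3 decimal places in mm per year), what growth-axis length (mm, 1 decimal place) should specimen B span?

Specimen A: after corrections the count is 16145 − 17 + 18 = 16146 varves.
A: Mean rate = 2454.9 mm / 16146 years ≈ 0.152 mm/yr.
B's length ≈ 0.152 × 10159 = 1544.2 mm.

1544.2 mm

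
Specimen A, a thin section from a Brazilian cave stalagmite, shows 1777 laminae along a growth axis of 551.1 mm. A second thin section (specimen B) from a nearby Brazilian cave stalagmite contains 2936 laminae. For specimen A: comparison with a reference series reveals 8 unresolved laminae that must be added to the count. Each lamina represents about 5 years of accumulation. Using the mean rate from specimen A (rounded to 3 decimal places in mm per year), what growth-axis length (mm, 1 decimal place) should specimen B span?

910.2 mm

Specimen A: correcting the raw count gives 1777 + 8 = 1785 true laminae.
Specimen A: at 5 years per lamina, 1785 × 5 = 8925 years.
A: Extension rate ≈ 551.1 / 8925 = 0.062 mm per year.
Specimen B: multiplying by 5 years per lamina: 2936 × 5 = 14680 years. For B, 0.062 mm/year × 14680 years = 910.2 mm.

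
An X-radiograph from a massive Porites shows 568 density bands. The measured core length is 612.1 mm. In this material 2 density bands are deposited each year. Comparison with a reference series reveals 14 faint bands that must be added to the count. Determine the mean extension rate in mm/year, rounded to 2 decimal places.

Correcting the raw count gives 568 + 14 = 582 true density bands.
582 density bands at 2 per year is 582 / 2 = 291 years.
Mean rate = 612.1 mm / 291 years ≈ 2.10 mm/year.

2.10 mm/year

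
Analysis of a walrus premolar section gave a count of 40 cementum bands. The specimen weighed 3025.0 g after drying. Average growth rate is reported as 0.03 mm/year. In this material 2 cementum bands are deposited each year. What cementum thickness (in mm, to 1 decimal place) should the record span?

With 2 cementum bands per year, 40 / 2 = 20 years.
Length ≈ 0.03 × 20 = 0.6 mm.

0.6 mm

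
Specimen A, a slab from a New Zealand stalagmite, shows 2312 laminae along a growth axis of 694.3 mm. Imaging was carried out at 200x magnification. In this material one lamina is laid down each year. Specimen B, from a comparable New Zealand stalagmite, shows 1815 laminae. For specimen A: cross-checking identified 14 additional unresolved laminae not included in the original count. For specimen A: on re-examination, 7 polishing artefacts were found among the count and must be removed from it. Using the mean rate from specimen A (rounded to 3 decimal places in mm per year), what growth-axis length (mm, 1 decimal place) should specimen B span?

542.7 mm

Specimen A: after corrections the count is 2312 − 7 + 14 = 2319 laminae.
A: Extension rate ≈ 694.3 / 2319 = 0.299 mm/year.
Length of B = 0.299 × 1815 = 542.7 mm.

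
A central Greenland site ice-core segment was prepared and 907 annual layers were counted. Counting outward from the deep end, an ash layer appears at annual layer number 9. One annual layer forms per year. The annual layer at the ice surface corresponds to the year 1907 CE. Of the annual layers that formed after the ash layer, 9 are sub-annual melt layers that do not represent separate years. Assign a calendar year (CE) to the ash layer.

1018 CE

The ash layer sits at annual layer 9 from the deep end, so 907 − 9 = 898 annual layers formed after it.
Removing the 9 false annual layers leaves 898 − 9 = 889 true annual layers beyond the ash layer.
The annual layer at the ice surface is 1907 CE, so the ash layer dates to 1907 − 889 = 1018 CE.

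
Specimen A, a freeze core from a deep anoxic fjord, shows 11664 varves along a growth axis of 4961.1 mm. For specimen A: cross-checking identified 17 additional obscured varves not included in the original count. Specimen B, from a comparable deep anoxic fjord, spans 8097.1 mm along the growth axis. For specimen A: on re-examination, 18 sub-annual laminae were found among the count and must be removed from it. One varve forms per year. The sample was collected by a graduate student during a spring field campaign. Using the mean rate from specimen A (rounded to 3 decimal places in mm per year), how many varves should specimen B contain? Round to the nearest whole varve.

Specimen A: adjusted count: 11664 − 18 + 17 = 11663 varves.
A: Mean rate = 4961.1 mm / 11663 years ≈ 0.425 mm/year.
For B, 8097.1 / 0.425 = 19052.00 years ≈ 19052 varves.

19052 varves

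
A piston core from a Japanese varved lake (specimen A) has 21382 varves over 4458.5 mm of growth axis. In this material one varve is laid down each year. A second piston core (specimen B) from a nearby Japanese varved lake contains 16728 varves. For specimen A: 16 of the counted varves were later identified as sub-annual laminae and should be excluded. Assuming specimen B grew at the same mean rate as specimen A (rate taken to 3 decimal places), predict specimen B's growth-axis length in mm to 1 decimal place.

Specimen A: adjusted count: 21382 − 16 = 21366 varves.
A: Extension rate ≈ 4458.5 / 21366 = 0.209 mm/yr.
B's length ≈ 0.209 × 16728 = 3496.2 mm.

3496.2 mm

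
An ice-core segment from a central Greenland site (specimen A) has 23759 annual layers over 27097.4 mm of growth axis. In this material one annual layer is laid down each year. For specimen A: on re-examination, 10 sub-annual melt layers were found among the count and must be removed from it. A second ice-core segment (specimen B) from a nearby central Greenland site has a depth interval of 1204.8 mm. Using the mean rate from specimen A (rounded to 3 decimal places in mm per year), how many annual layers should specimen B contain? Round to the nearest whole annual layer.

1056 annual layers

Specimen A: true annual layer count = 23759 − 10 = 23749.
A: Mean rate = 27097.4 mm / 23749 years ≈ 1.141 mm/year.
B spans 1204.8 / 1.141 = 1055.92 years ≈ 1056 annual layers.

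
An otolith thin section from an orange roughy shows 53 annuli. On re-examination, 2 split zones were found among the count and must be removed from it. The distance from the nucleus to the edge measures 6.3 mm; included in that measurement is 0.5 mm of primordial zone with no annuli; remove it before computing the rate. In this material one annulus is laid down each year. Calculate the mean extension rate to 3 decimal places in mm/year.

Correcting the raw count gives 53 − 2 = 51 true annuli.
Net length = 6.3 − 0.5 = 5.8 mm.
Extension rate ≈ 5.8 / 51 = 0.114 mm/year.

0.114 mm/year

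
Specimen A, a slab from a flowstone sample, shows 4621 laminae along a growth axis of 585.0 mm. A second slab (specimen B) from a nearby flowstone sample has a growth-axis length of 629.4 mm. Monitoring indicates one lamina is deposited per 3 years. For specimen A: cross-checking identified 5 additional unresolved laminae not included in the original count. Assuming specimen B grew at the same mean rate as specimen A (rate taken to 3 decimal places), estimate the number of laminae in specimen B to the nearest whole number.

4995 laminae

Specimen A: after corrections the count is 4621 + 5 = 4626 laminae.
Specimen A: multiplying by 3 years per lamina: 4626 × 3 = 13878 years.
A: 585.0 mm over 13878 years gives 585.0 / 13878 ≈ 0.042 mm per year.
Specimen B: 629.4 mm / 0.042 mm per year = 14985.71 years; at 3 years per lamina that is 14985.71 / 3 ≈ 4995 laminae.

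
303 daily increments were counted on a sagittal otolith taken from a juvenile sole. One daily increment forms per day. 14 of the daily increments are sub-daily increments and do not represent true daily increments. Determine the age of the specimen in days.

True daily increment count = 303 − 14 = 289.
At one daily increment per day, that is 289 days.

289 days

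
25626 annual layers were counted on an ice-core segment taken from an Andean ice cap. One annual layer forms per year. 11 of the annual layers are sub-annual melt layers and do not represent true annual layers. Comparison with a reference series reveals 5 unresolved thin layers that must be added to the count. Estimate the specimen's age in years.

25620 years

Correcting the raw count gives 25626 − 11 + 5 = 25620 true annual layers.
One annual layer per year makes the duration 25620 years.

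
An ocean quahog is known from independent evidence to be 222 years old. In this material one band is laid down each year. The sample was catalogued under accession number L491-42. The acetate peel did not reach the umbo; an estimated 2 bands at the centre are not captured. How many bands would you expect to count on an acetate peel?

220 bands

Expected bands over 222 years: 222.
Subtracting the 2 bands not captured gives 222 − 2 = 220 bands in the record.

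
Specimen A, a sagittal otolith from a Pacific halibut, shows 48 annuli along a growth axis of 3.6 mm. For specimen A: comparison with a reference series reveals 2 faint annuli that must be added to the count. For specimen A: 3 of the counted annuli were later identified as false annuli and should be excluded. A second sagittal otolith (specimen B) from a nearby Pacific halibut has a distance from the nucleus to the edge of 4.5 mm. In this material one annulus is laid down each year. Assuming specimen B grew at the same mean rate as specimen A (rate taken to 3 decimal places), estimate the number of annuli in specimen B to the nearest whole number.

Specimen A: correcting the raw count gives 48 − 3 + 2 = 47 true annuli.
A: Extension rate ≈ 3.6 / 47 = 0.077 mm/year.
B spans 4.5 / 0.077 = 58.44 years ≈ 58 annuli.

58 annuli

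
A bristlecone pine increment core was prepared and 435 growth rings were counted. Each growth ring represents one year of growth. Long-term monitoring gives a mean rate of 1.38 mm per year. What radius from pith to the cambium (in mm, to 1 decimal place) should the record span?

600.3 mm

The record spans 435 years at 1.38 mm per year.
Predicted length = 1.38 mm/year × 435 years = 600.3 mm.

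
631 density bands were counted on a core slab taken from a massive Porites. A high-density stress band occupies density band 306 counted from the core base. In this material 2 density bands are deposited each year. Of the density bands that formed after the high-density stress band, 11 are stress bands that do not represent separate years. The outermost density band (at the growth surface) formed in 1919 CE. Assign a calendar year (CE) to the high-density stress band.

Between density band 306 and the growth surface there are 631 − 306 = 325 density bands.
Removing the 11 false density bands leaves 325 − 11 = 314 true density bands beyond the high-density stress band.
314 density bands at 2 per year is 314 / 2 = 157 years.
1919 − 157 = 1762 CE.

1762 CE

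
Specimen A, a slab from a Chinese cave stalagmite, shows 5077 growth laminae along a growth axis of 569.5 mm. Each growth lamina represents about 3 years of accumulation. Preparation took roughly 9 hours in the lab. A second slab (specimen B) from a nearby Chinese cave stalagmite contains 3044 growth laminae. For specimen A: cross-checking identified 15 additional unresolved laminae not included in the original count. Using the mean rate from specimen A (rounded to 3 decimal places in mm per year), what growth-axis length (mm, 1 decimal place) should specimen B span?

Specimen A: after corrections the count is 5077 + 15 = 5092 growth laminae.
Specimen A: at 3 years per growth lamina, 5092 × 3 = 15276 years.
A: Mean rate = 569.5 mm / 15276 years ≈ 0.037 mm/year.
Specimen B: 3044 growth laminae at 3 years each span 3044 × 3 = 9132 years. For B, 0.037 mm/year × 9132 years = 337.9 mm.

337.9 mm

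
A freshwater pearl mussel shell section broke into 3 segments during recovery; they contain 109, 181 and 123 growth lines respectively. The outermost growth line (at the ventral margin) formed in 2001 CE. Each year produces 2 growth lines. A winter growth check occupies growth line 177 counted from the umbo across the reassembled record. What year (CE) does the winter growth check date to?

Total growth lines = 109 + 181 + 123 = 413.
The winter growth check sits at growth line 177 from the umbo, so 413 − 177 = 236 growth lines formed after it.
With 2 growth lines per year, 236 / 2 = 118 years.
Counting back 118 years from 2001 CE places the winter growth check in 2001 − 118 = 1883 CE.

1883 CE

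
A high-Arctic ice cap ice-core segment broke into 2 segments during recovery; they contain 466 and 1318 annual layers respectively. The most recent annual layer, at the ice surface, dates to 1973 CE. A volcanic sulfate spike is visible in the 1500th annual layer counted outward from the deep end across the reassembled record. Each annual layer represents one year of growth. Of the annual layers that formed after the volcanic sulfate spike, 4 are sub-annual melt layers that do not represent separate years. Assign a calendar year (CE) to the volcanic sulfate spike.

Total annual layers = 466 + 1318 = 1784.
Between annual layer 1500 and the ice surface there are 1784 − 1500 = 284 annual layers.
Excluding 4 false annual layers: 284 − 4 = 280.
1973 − 280 = 1693 CE.

1693 CE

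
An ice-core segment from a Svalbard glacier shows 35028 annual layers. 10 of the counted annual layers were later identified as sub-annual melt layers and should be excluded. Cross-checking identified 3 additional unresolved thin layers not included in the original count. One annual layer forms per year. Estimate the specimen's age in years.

True annual layer count = 35028 − 10 + 3 = 35021.
With a one-to-one annual layer periodicity this is 35021 years.

35021 years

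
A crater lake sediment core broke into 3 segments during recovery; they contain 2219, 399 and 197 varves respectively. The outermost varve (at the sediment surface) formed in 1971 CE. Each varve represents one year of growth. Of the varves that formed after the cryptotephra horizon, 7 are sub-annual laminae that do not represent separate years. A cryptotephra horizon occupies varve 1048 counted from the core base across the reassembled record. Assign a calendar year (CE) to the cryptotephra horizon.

Total varves = 2219 + 399 + 197 = 2815.
The cryptotephra horizon sits at varve 1048 from the core base, so 2815 − 1048 = 1767 varves formed after it.
1767 − 7 false = 1760 true varves after the cryptotephra horizon.
Counting back 1760 years from 1971 CE places the cryptotephra horizon in 1971 − 1760 = 211 CE.

211 CE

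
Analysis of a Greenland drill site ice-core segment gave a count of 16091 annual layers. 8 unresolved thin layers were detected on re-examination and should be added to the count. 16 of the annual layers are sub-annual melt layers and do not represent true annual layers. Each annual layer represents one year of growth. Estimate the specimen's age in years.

True annual layer count = 16091 − 16 + 8 = 16083.
At one annual layer per year, that is 16083 years.

16083 yr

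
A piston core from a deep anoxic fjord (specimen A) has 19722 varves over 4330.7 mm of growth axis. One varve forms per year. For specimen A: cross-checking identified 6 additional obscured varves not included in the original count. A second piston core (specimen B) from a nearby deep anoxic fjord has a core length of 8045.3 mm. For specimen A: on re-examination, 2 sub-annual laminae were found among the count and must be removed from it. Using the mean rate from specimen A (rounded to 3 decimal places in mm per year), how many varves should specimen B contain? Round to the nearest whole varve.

Specimen A: after corrections the count is 19722 − 2 + 6 = 19726 varves.
A: Extension rate ≈ 4330.7 / 19726 = 0.220 mm per year.
Specimen B: 8045.3 mm / 0.220 mm per year = 36569.55 years ≈ 36570 varves.

36570 varves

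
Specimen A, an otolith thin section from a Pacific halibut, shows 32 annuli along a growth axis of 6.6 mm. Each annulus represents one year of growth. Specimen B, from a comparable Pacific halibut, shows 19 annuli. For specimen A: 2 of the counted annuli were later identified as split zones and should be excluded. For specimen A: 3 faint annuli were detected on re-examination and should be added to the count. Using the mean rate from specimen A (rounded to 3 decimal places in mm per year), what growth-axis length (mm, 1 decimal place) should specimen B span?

3.8 mm

Specimen A: adjusted count: 32 − 2 + 3 = 33 annuli.
A: 6.6 mm over 33 years gives 6.6 / 33 ≈ 0.200 mm per year.
B's length ≈ 0.200 × 19 = 3.8 mm.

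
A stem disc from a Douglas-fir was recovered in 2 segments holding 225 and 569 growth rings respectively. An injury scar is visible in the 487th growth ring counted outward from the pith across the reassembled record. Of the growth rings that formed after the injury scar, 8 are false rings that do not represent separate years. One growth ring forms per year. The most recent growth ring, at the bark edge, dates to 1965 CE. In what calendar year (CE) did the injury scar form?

Total growth rings = 225 + 569 = 794.
The injury scar sits at growth ring 487 from the pith, so 794 − 487 = 307 growth rings formed after it.
Removing the 8 false growth rings leaves 307 − 8 = 299 true growth rings beyond the injury scar.
Counting back 299 years from 1965 CE places the injury scar in 1965 − 299 = 1666 CE.

1666 CE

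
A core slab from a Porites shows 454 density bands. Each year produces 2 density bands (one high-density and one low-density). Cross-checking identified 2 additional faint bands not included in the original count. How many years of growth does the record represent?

228 years

After corrections the count is 454 + 2 = 456 density bands.
456 density bands at 2 per year is 456 / 2 = 228 years.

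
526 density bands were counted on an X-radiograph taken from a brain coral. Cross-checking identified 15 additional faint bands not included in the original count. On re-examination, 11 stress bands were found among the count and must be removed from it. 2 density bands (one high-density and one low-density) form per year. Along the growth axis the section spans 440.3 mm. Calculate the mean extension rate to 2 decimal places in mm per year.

1.66 mm per year

Adjusted count: 526 − 11 + 15 = 530 density bands.
530 density bands at 2 per year is 530 / 2 = 265 years.
Extension rate ≈ 440.3 / 265 = 1.66 mm per year.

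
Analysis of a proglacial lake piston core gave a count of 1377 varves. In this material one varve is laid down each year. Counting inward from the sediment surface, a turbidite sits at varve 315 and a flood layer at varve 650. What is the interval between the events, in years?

335 years

650 − 315 = 335 varves lie between the two events.
That is 335 years at one varve per year.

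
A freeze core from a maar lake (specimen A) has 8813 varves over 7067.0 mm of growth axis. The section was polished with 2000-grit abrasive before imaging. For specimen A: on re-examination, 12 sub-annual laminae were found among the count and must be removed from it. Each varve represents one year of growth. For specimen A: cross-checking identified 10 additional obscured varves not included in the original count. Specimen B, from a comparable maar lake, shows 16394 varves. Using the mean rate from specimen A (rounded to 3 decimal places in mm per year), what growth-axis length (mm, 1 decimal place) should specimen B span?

Specimen A: adjusted count: 8813 − 12 + 10 = 8811 varves.
A: Mean rate = 7067.0 mm / 8811 years ≈ 0.802 mm/year.
For B, 0.802 mm/year × 16394 years = 13148.0 mm.

13148.0 mm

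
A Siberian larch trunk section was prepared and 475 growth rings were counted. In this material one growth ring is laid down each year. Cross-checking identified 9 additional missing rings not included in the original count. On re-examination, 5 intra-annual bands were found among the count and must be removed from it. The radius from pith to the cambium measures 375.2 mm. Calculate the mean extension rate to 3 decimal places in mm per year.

0.783 mm per year

Adjusted count: 475 − 5 + 9 = 479 growth rings.
Extension rate ≈ 375.2 / 479 = 0.783 mm per year.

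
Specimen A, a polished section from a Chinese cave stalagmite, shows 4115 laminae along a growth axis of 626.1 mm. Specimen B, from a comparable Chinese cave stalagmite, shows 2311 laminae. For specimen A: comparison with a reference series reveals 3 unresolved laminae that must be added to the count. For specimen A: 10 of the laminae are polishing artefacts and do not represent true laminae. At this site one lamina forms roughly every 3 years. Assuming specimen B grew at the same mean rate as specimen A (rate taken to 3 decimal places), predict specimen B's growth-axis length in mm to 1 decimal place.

Specimen A: correcting the raw count gives 4115 − 10 + 3 = 4108 true laminae.
Specimen A: 4108 laminae at 3 years each span 4108 × 3 = 12324 years.
A: 626.1 mm over 12324 years gives 626.1 / 12324 ≈ 0.051 mm/year.
Specimen B: multiplying by 3 years per lamina: 2311 × 3 = 6933 years. For B, 0.051 mm/year × 6933 years = 353.6 mm.

353.6 mm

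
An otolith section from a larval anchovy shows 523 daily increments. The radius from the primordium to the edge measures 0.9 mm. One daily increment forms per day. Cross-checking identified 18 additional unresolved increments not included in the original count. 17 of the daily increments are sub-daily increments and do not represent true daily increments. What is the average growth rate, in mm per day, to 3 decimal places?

0.002 mm per day

Correcting the raw count gives 523 − 17 + 18 = 524 true daily increments.
Mean rate = 0.9 mm / 524 days ≈ 0.002 mm per day.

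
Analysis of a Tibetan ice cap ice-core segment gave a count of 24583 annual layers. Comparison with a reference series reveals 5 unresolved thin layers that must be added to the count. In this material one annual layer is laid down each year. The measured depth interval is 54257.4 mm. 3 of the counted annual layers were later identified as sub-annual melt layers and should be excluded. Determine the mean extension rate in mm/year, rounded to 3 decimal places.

2.207 mm/year

Adjusted count: 24583 − 3 + 5 = 24585 annual layers.
54257.4 mm over 24585 years gives 54257.4 / 24585 ≈ 2.207 mm/year.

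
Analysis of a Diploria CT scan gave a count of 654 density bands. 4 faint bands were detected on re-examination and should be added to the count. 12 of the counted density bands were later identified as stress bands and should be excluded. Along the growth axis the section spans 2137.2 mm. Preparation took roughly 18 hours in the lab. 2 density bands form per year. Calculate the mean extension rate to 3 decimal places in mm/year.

True density band count = 654 − 12 + 4 = 646.
Dividing by 2 density bands per year: 646 / 2 = 323 years.
Mean rate = 2137.2 mm / 323 years ≈ 6.617 mm/year.

6.617 mm/year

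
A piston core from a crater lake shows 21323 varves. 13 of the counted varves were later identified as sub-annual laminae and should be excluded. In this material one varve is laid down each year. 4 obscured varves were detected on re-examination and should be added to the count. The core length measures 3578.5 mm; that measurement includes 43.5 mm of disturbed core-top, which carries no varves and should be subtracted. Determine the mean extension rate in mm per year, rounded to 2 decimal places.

0.17 mm per year

True varve count = 21323 − 13 + 4 = 21314.
Net length = 3578.5 − 43.5 = 3535.0 mm.
Mean rate = 3535.0 mm / 21314 years ≈ 0.17 mm per year.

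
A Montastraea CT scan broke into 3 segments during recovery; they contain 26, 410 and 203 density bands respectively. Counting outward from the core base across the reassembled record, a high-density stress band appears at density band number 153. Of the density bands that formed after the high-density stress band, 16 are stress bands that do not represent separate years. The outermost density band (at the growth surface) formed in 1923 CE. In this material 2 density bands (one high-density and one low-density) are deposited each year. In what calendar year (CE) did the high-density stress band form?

Total density bands = 26 + 410 + 203 = 639.
Between density band 153 and the growth surface there are 639 − 153 = 486 density bands.
Excluding 16 false density bands: 486 − 16 = 470.
Dividing by 2 density bands per year: 470 / 2 = 235 years.
1923 − 235 = 1688 CE.

1688 CE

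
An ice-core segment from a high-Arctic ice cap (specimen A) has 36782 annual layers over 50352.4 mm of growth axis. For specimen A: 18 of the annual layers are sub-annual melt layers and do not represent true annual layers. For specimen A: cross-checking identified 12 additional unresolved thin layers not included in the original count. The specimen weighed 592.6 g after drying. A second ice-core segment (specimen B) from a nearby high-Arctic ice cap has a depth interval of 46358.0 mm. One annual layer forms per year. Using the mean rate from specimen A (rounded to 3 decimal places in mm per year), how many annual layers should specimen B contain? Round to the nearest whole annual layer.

Specimen A: true annual layer count = 36782 − 18 + 12 = 36776.
A: 50352.4 mm over 36776 years gives 50352.4 / 36776 ≈ 1.369 mm/year.
For B, 46358.0 / 1.369 = 33862.67 years ≈ 33863 annual layers.

33863 annual layers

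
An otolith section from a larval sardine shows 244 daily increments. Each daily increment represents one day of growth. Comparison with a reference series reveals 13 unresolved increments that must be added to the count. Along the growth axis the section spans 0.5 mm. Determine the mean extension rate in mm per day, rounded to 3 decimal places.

After corrections the count is 244 + 13 = 257 daily increments.
Extension rate ≈ 0.5 / 257 = 0.002 mm per day.

0.002 mm per day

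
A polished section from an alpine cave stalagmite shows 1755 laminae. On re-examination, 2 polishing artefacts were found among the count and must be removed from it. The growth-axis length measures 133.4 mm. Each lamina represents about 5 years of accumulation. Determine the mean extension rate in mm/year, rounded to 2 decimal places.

After corrections the count is 1755 − 2 = 1753 laminae.
At 5 years per lamina, 1753 × 5 = 8765 years.
Mean rate = 133.4 mm / 8765 years ≈ 0.02 mm/year.

0.02 mm/year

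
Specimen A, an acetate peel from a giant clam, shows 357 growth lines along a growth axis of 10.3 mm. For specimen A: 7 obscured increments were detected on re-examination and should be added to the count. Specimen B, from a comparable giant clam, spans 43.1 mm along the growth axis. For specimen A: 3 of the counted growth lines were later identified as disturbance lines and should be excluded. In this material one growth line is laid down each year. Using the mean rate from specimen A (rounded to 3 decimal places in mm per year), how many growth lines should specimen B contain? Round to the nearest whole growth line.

Specimen A: true growth line count = 357 − 3 + 7 = 361.
A: Mean rate = 10.3 mm / 361 years ≈ 0.029 mm/yr.
Specimen B: 43.1 mm / 0.029 mm per year = 1486.21 years ≈ 1486 growth lines.

1486 growth lines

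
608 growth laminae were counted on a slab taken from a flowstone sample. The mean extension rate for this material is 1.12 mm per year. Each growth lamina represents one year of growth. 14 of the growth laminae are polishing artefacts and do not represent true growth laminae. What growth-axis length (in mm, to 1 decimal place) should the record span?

665.3 mm

True growth lamina count = 608 − 14 = 594.
Length ≈ 1.12 × 594 = 665.3 mm.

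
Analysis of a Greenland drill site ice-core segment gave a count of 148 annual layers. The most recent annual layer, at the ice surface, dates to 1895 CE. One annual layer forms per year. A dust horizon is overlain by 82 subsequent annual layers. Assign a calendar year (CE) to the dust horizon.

1813 CE

82 annual layers formed after the dust horizon.
The annual layer at the ice surface is 1895 CE, so the dust horizon dates to 1895 − 82 = 1813 CE.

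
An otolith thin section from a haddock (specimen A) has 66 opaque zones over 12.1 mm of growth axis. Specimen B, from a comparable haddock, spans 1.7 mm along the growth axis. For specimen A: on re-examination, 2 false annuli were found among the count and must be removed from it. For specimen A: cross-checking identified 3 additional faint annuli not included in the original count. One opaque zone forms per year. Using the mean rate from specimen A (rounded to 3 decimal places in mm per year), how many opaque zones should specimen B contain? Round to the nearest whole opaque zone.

9 opaque zones

Specimen A: after corrections the count is 66 − 2 + 3 = 67 opaque zones.
A: Mean rate = 12.1 mm / 67 years ≈ 0.181 mm per year.
Specimen B: 1.7 mm / 0.181 mm per year = 9.39 years ≈ 9 opaque zones.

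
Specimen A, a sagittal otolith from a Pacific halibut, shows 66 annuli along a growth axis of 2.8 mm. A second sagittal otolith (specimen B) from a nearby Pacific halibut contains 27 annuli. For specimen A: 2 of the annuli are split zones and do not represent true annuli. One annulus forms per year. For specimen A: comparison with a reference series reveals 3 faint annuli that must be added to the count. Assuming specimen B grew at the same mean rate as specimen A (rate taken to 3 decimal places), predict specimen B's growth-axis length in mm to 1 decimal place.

1.1 mm

Specimen A: adjusted count: 66 − 2 + 3 = 67 annuli.
A: Extension rate ≈ 2.8 / 67 = 0.042 mm/year.
For B, 0.042 mm/year × 27 years = 1.1 mm.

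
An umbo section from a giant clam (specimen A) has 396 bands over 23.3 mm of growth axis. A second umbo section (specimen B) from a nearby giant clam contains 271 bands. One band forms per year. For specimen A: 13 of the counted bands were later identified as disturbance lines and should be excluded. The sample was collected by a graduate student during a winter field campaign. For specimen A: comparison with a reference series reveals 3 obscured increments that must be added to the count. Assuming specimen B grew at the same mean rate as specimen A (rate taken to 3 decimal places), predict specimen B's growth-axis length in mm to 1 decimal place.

16.3 mm

Specimen A: after corrections the count is 396 − 13 + 3 = 386 bands.
A: Mean rate = 23.3 mm / 386 years ≈ 0.060 mm per year.
B's length ≈ 0.060 × 271 = 16.3 mm.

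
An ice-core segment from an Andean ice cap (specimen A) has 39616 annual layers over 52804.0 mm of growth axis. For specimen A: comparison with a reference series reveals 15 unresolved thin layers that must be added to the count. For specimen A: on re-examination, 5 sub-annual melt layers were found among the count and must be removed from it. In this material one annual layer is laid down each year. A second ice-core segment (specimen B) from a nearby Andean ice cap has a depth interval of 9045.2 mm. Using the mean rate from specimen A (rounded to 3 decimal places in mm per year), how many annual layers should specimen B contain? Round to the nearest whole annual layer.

Specimen A: adjusted count: 39616 − 5 + 15 = 39626 annual layers.
A: Extension rate ≈ 52804.0 / 39626 = 1.333 mm/yr.
Specimen B: 9045.2 mm / 1.333 mm per year = 6785.60 years ≈ 6786 annual layers.

6786 annual layers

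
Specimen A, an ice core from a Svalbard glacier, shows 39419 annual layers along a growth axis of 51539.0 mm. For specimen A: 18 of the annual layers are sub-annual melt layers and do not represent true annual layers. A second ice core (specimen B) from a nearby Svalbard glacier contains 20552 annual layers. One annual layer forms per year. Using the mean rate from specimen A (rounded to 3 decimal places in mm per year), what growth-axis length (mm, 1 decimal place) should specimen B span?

Specimen A: correcting the raw count gives 39419 − 18 = 39401 true annual layers.
A: 51539.0 mm over 39401 years gives 51539.0 / 39401 ≈ 1.308 mm/year.
Length of B = 1.308 × 20552 = 26882.0 mm.

26882.0 mm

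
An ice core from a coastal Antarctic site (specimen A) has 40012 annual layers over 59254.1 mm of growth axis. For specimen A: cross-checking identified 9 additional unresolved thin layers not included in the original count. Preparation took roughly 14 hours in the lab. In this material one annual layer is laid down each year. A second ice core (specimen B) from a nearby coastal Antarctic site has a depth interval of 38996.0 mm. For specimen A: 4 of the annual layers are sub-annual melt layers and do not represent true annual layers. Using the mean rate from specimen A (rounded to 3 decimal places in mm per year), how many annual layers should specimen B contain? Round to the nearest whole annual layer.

26331 annual layers

Specimen A: true annual layer count = 40012 − 4 + 9 = 40017.
A: Mean rate = 59254.1 mm / 40017 years ≈ 1.481 mm/year.
Specimen B: 38996.0 mm / 1.481 mm per year = 26330.86 years ≈ 26331 annual layers.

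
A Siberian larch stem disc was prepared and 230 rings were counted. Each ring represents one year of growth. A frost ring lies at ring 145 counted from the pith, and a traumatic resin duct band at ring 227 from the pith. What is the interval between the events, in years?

82 years

227 − 145 = 82 rings lie between the two events.
At one ring per year, 82 years elapsed between them.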